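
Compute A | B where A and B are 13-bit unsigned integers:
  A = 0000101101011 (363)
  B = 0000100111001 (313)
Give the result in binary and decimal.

Apply | to each column (1 where either bit is 1):
  0000101101011
| 0000100111001
---------------
  0000101111011

Answer: 0000101111011 (379)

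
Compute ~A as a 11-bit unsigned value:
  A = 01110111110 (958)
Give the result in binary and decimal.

Flip each bit (0->1, 1->0):
  01110111110
  10001000001

Answer: 10001000001 (1089)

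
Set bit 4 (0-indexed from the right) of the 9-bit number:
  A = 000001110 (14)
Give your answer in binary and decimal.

Mask = 1 << 4 = 000010000
Bit 4 of A is 0, so OR-ing with the mask flips it to 1.
  000001110
| 000010000
-----------
  000011110

Answer: 000011110 (30)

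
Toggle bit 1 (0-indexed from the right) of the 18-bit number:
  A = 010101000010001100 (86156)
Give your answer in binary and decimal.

Mask = 1 << 1 = 000000000000000010
Bit 1 of A is 0; XOR with the mask flips it to 1.
  010101000010001100
^ 000000000000000010
--------------------
  010101000010001110

Answer: 010101000010001110 (86158)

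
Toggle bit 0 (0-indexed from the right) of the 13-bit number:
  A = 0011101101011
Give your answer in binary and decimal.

Mask = 1 << 0 = 0000000000001
Bit 0 of A is 1; XOR with the mask flips it to 0.
  0011101101011
^ 0000000000001
---------------
  0011101101010

Answer: 0011101101010 (1898)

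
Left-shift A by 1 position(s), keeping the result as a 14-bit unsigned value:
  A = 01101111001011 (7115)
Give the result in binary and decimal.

Shift left by 1: drop the top 1 bit(s), append 1 zero(s) on the right.
  01101111001011  ->  discard [0], keep [1101111001011], append 0
= 11011110010110

Answer: 11011110010110 (14230)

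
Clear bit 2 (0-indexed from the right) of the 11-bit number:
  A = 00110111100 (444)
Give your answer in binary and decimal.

Mask = ~(1 << 2) = 11111111011
Bit 2 of A is 1, so AND-ing with the mask clears it to 0.
  00110111100
& 11111111011
-------------
  00110111000

Answer: 00110111000 (440)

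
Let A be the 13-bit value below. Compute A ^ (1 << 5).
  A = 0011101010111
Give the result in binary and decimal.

Mask = 1 << 5 = 0000000100000
Bit 5 of A is 0; XOR with the mask flips it to 1.
  0011101010111
^ 0000000100000
---------------
  0011101110111

Answer: 0011101110111 (1911)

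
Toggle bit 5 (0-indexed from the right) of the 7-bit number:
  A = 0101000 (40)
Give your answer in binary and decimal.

Mask = 1 << 5 = 0100000
Bit 5 of A is 1; XOR with the mask flips it to 0.
  0101000
^ 0100000
---------
  0001000

Answer: 0001000 (8)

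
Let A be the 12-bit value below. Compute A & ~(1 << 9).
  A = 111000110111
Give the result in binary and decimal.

Mask = ~(1 << 9) = 110111111111
Bit 9 of A is 1, so AND-ing with the mask clears it to 0.
  111000110111
& 110111111111
--------------
  110000110111

Answer: 110000110111 (3127)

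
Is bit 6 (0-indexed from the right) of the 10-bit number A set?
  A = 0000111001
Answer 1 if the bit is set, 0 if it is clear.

Bit 6 is the 7th from the right.
  0000111001
     ^
That bit is 0.

Answer: 0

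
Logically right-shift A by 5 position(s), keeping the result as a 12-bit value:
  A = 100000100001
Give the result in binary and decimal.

Logical shift right by 5: drop the bottom 5 bit(s), prepend 5 zero(s) on the left.
  100000100001  ->  keep [1000001], discard [00001], prepend 00000
= 000001000001

Answer: 000001000001 (65)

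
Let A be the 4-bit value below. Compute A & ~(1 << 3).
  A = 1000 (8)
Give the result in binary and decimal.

Mask = ~(1 << 3) = 0111
Bit 3 of A is 1, so AND-ing with the mask clears it to 0.
  1000
& 0111
------
  0000

Answer: 0000 (0)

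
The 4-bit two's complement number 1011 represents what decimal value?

MSB is 1, so the value is negative. Find the magnitude:
1. Invert bits:  0100
2. Add 1:        0101  = 5
3. Apply sign:   -5

Answer: -5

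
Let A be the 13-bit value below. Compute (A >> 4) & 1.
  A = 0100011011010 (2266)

Bit 4 is the 5th from the right.
  0100011011010
          ^
That bit is 1.

Answer: 1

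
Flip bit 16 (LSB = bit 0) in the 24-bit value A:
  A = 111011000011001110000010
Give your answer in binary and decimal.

Mask = 1 << 16 = 000000010000000000000000
Bit 16 of A is 0; XOR with the mask flips it to 1.
  111011000011001110000010
^ 000000010000000000000000
--------------------------
  111011010011001110000010

Answer: 111011010011001110000010 (15545218)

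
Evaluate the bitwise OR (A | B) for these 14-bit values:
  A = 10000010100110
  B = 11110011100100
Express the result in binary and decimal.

Apply | to each column (1 where either bit is 1):
  10000010100110
| 11110011100100
----------------
  11110011100110

Answer: 11110011100110 (15590)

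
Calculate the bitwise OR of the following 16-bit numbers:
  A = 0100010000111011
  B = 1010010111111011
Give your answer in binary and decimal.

Apply | to each column (1 where either bit is 1):
  0100010000111011
| 1010010111111011
------------------
  1110010111111011

Answer: 1110010111111011 (58875)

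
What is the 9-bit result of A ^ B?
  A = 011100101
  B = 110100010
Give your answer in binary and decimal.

Apply ^ to each column (1 where bits differ):
  011100101
^ 110100010
-----------
  101000111

Answer: 101000111 (327)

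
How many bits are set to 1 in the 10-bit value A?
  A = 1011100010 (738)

1011100010
1-bits at positions (from bit 0 = LSB): 1, 5, 6, 7, 9
Count = 5

Answer: 5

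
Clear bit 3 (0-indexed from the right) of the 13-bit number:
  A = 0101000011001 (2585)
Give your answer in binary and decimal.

Mask = ~(1 << 3) = 1111111110111
Bit 3 of A is 1, so AND-ing with the mask clears it to 0.
  0101000011001
& 1111111110111
---------------
  0101000010001

Answer: 0101000010001 (2577)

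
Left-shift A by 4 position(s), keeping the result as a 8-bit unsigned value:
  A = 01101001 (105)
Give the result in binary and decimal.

Shift left by 4: drop the top 4 bit(s), append 4 zero(s) on the right.
  01101001  ->  discard [0110], keep [1001], append 0000
= 10010000

Answer: 10010000 (144)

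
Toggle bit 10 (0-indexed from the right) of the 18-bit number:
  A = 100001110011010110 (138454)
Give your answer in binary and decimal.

Mask = 1 << 10 = 000000010000000000
Bit 10 of A is 1; XOR with the mask flips it to 0.
  100001110011010110
^ 000000010000000000
--------------------
  100001100011010110

Answer: 100001100011010110 (137430)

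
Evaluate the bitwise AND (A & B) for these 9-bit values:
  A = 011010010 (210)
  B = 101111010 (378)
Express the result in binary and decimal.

Apply & to each column (1 only where both bits are 1):
  011010010
& 101111010
-----------
  001010010

Answer: 001010010 (82)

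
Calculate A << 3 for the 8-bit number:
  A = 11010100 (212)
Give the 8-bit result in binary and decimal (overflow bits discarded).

Shift left by 3: drop the top 3 bit(s), append 3 zero(s) on the right.
  11010100  ->  discard [110], keep [10100], append 000
= 10100000

Answer: 10100000 (160)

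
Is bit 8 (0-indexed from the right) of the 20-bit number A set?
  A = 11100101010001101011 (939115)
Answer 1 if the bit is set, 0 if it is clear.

Bit 8 is the 9th from the right.
  11100101010001101011
             ^
That bit is 0.

Answer: 0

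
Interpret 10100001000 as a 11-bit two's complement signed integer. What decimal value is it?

MSB is 1, so the value is negative. Find the magnitude:
1. Invert bits:  01011110111
2. Add 1:        01011111000  = 760
3. Apply sign:   -760

Answer: -760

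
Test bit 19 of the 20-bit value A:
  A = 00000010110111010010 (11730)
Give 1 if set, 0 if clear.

Bit 19 is the 20th from the right.
  00000010110111010010
  ^
That bit is 0.

Answer: 0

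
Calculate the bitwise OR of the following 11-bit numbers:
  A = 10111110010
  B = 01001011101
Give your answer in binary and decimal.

Apply | to each column (1 where either bit is 1):
  10111110010
| 01001011101
-------------
  11111111111

Answer: 11111111111 (2047)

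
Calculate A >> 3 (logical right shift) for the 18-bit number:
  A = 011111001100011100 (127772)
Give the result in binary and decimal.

Logical shift right by 3: drop the bottom 3 bit(s), prepend 3 zero(s) on the left.
  011111001100011100  ->  keep [011111001100011], discard [100], prepend 000
= 000011111001100011

Answer: 000011111001100011 (15971)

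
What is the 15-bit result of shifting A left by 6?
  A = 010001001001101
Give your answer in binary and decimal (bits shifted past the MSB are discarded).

Shift left by 6: drop the top 6 bit(s), append 6 zero(s) on the right.
  010001001001101  ->  discard [010001], keep [001001101], append 000000
= 001001101000000

Answer: 001001101000000 (4928)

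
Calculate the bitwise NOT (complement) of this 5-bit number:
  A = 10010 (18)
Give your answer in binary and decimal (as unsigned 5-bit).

Flip each bit (0->1, 1->0):
  10010
  01101

Answer: 01101 (13)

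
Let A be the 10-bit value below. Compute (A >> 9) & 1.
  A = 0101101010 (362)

Bit 9 is the 10th from the right.
  0101101010
  ^
That bit is 0.

Answer: 0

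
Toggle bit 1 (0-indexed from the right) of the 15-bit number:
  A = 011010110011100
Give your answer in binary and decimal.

Mask = 1 << 1 = 000000000000010
Bit 1 of A is 0; XOR with the mask flips it to 1.
  011010110011100
^ 000000000000010
-----------------
  011010110011110

Answer: 011010110011110 (13726)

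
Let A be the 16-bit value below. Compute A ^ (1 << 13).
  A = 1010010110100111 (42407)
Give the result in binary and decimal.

Mask = 1 << 13 = 0010000000000000
Bit 13 of A is 1; XOR with the mask flips it to 0.
  1010010110100111
^ 0010000000000000
------------------
  1000010110100111

Answer: 1000010110100111 (34215)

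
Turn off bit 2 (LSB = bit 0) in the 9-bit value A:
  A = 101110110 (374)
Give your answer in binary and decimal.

Mask = ~(1 << 2) = 111111011
Bit 2 of A is 1, so AND-ing with the mask clears it to 0.
  101110110
& 111111011
-----------
  101110010

Answer: 101110010 (370)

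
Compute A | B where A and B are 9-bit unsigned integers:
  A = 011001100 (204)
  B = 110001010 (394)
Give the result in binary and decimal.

Apply | to each column (1 where either bit is 1):
  011001100
| 110001010
-----------
  111001110

Answer: 111001110 (462)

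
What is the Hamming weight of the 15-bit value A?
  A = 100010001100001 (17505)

100010001100001
1-bits at positions (from bit 0 = LSB): 0, 5, 6, 10, 14
Count = 5

Answer: 5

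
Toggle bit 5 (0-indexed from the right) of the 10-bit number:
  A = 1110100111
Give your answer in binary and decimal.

Mask = 1 << 5 = 0000100000
Bit 5 of A is 1; XOR with the mask flips it to 0.
  1110100111
^ 0000100000
------------
  1110000111

Answer: 1110000111 (903)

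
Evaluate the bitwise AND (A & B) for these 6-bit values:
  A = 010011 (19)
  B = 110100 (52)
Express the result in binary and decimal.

Apply & to each column (1 only where both bits are 1):
  010011
& 110100
--------
  010000

Answer: 010000 (16)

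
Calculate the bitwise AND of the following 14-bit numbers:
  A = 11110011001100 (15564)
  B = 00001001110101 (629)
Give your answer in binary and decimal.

Apply & to each column (1 only where both bits are 1):
  11110011001100
& 00001001110101
----------------
  00000001000100

Answer: 00000001000100 (68)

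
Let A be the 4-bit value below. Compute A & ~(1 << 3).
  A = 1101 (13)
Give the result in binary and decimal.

Mask = ~(1 << 3) = 0111
Bit 3 of A is 1, so AND-ing with the mask clears it to 0.
  1101
& 0111
------
  0101

Answer: 0101 (5)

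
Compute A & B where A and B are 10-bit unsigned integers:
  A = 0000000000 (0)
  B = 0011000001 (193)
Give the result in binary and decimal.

Apply & to each column (1 only where both bits are 1):
  0000000000
& 0011000001
------------
  0000000000

Answer: 0000000000 (0)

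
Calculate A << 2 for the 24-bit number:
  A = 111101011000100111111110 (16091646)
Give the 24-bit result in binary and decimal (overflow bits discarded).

Shift left by 2: drop the top 2 bit(s), append 2 zero(s) on the right.
  111101011000100111111110  ->  discard [11], keep [1101011000100111111110], append 00
= 110101100010011111111000

Answer: 110101100010011111111000 (14034936)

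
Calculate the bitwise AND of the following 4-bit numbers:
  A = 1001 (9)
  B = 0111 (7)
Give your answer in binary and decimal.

Apply & to each column (1 only where both bits are 1):
  1001
& 0111
------
  0001

Answer: 0001 (1)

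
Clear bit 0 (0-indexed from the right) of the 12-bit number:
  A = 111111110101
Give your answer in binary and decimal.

Mask = ~(1 << 0) = 111111111110
Bit 0 of A is 1, so AND-ing with the mask clears it to 0.
  111111110101
& 111111111110
--------------
  111111110100

Answer: 111111110100 (4084)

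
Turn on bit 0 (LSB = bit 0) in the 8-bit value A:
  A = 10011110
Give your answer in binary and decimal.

Mask = 1 << 0 = 00000001
Bit 0 of A is 0, so OR-ing with the mask flips it to 1.
  10011110
| 00000001
----------
  10011111

Answer: 10011111 (159)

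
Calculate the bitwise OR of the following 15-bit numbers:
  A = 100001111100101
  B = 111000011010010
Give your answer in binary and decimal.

Apply | to each column (1 where either bit is 1):
  100001111100101
| 111000011010010
-----------------
  111001111110111

Answer: 111001111110111 (29687)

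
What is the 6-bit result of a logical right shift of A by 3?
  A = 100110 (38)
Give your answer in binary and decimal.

Logical shift right by 3: drop the bottom 3 bit(s), prepend 3 zero(s) on the left.
  100110  ->  keep [100], discard [110], prepend 000
= 000100

Answer: 000100 (4)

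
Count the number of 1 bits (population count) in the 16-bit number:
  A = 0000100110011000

0000100110011000
1-bits at positions (from bit 0 = LSB): 3, 4, 7, 8, 11
Count = 5

Answer: 5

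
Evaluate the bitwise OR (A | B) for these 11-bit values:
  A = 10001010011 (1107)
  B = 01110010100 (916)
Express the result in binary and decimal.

Apply | to each column (1 where either bit is 1):
  10001010011
| 01110010100
-------------
  11111010111

Answer: 11111010111 (2007)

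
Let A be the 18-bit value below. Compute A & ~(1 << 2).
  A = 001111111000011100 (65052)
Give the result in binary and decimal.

Mask = ~(1 << 2) = 111111111111111011
Bit 2 of A is 1, so AND-ing with the mask clears it to 0.
  001111111000011100
& 111111111111111011
--------------------
  001111111000011000

Answer: 001111111000011000 (65048)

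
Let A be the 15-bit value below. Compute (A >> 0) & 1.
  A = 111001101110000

Bit 0 is the 1st from the right.
  111001101110000
                ^
That bit is 0.

Answer: 0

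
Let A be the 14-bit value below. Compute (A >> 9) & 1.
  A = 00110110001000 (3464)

Bit 9 is the 10th from the right.
  00110110001000
      ^
That bit is 0.

Answer: 0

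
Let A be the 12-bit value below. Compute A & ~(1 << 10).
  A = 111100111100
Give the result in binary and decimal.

Mask = ~(1 << 10) = 101111111111
Bit 10 of A is 1, so AND-ing with the mask clears it to 0.
  111100111100
& 101111111111
--------------
  101100111100

Answer: 101100111100 (2876)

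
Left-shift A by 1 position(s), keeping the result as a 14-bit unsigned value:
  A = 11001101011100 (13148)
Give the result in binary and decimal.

Shift left by 1: drop the top 1 bit(s), append 1 zero(s) on the right.
  11001101011100  ->  discard [1], keep [1001101011100], append 0
= 10011010111000

Answer: 10011010111000 (9912)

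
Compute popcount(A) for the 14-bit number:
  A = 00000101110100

00000101110100
1-bits at positions (from bit 0 = LSB): 2, 4, 5, 6, 8
Count = 5

Answer: 5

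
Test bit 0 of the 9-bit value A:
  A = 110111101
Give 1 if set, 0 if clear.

Bit 0 is the 1st from the right.
  110111101
          ^
That bit is 1.

Answer: 1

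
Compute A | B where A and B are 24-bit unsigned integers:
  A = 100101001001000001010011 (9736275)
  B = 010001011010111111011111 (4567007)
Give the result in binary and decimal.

Apply | to each column (1 where either bit is 1):
  100101001001000001010011
| 010001011010111111011111
--------------------------
  110101011011111111011111

Answer: 110101011011111111011111 (14008287)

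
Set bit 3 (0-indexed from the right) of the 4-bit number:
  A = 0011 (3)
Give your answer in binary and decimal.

Mask = 1 << 3 = 1000
Bit 3 of A is 0, so OR-ing with the mask flips it to 1.
  0011
| 1000
------
  1011

Answer: 1011 (11)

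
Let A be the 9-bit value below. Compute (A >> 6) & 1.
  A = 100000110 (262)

Bit 6 is the 7th from the right.
  100000110
    ^
That bit is 0.

Answer: 0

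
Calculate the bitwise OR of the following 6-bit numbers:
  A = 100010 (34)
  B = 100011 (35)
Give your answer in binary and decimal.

Apply | to each column (1 where either bit is 1):
  100010
| 100011
--------
  100011

Answer: 100011 (35)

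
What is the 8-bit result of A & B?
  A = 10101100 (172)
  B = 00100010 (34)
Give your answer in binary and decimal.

Apply & to each column (1 only where both bits are 1):
  10101100
& 00100010
----------
  00100000

Answer: 00100000 (32)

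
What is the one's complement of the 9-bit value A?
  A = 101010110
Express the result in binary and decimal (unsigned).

Flip each bit (0->1, 1->0):
  101010110
  010101001

Answer: 010101001 (169)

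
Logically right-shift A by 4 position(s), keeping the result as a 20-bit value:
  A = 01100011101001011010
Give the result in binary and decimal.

Logical shift right by 4: drop the bottom 4 bit(s), prepend 4 zero(s) on the left.
  01100011101001011010  ->  keep [0110001110100101], discard [1010], prepend 0000
= 00000110001110100101

Answer: 00000110001110100101 (25509)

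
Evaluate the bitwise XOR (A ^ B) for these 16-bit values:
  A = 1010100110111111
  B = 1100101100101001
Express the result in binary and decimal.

Apply ^ to each column (1 where bits differ):
  1010100110111111
^ 1100101100101001
------------------
  0110001010010110

Answer: 0110001010010110 (25238)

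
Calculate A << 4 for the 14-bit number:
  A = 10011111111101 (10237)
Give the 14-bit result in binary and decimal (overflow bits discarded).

Shift left by 4: drop the top 4 bit(s), append 4 zero(s) on the right.
  10011111111101  ->  discard [1001], keep [1111111101], append 0000
= 11111111010000

Answer: 11111111010000 (16336)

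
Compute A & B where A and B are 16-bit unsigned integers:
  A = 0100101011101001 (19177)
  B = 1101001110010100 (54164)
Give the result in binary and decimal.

Apply & to each column (1 only where both bits are 1):
  0100101011101001
& 1101001110010100
------------------
  0100001010000000

Answer: 0100001010000000 (17024)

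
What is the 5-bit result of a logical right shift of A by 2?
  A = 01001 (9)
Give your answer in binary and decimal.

Logical shift right by 2: drop the bottom 2 bit(s), prepend 2 zero(s) on the left.
  01001  ->  keep [010], discard [01], prepend 00
= 00010

Answer: 00010 (2)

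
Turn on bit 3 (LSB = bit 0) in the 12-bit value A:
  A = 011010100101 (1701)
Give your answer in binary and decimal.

Mask = 1 << 3 = 000000001000
Bit 3 of A is 0, so OR-ing with the mask flips it to 1.
  011010100101
| 000000001000
--------------
  011010101101

Answer: 011010101101 (1709)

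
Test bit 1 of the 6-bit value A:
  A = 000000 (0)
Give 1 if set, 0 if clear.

Bit 1 is the 2nd from the right.
  000000
      ^
That bit is 0.

Answer: 0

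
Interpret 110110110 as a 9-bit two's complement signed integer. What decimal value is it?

MSB is 1, so the value is negative. Find the magnitude:
1. Invert bits:  001001001
2. Add 1:        001001010  = 74
3. Apply sign:   -74

Answer: -74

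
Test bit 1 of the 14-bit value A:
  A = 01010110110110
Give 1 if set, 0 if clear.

Bit 1 is the 2nd from the right.
  01010110110110
              ^
That bit is 1.

Answer: 1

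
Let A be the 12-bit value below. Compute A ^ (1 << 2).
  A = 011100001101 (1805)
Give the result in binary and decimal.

Mask = 1 << 2 = 000000000100
Bit 2 of A is 1; XOR with the mask flips it to 0.
  011100001101
^ 000000000100
--------------
  011100001001

Answer: 011100001001 (1801)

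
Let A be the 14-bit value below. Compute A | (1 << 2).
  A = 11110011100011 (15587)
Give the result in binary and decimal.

Mask = 1 << 2 = 00000000000100
Bit 2 of A is 0, so OR-ing with the mask flips it to 1.
  11110011100011
| 00000000000100
----------------
  11110011100111

Answer: 11110011100111 (15591)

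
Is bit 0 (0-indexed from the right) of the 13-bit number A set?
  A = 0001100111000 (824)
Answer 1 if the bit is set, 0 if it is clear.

Bit 0 is the 1st from the right.
  0001100111000
              ^
That bit is 0.

Answer: 0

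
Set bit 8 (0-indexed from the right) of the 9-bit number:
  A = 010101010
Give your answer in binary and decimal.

Mask = 1 << 8 = 100000000
Bit 8 of A is 0, so OR-ing with the mask flips it to 1.
  010101010
| 100000000
-----------
  110101010

Answer: 110101010 (426)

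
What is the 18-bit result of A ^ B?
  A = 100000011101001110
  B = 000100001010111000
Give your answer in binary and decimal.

Apply ^ to each column (1 where bits differ):
  100000011101001110
^ 000100001010111000
--------------------
  100100010111110110

Answer: 100100010111110110 (148982)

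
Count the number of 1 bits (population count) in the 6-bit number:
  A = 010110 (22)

010110
1-bits at positions (from bit 0 = LSB): 1, 2, 4
Count = 3

Answer: 3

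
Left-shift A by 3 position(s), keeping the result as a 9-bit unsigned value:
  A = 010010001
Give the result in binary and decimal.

Shift left by 3: drop the top 3 bit(s), append 3 zero(s) on the right.
  010010001  ->  discard [010], keep [010001], append 000
= 010001000

Answer: 010001000 (136)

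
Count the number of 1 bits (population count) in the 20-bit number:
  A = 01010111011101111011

01010111011101111011
1-bits at positions (from bit 0 = LSB): 0, 1, 3, 4, 5, 6, 8, 9, 10, 12, 13, 14, 16, 18
Count = 14

Answer: 14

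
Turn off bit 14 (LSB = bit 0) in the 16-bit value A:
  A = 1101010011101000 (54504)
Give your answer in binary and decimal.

Mask = ~(1 << 14) = 1011111111111111
Bit 14 of A is 1, so AND-ing with the mask clears it to 0.
  1101010011101000
& 1011111111111111
------------------
  1001010011101000

Answer: 1001010011101000 (38120)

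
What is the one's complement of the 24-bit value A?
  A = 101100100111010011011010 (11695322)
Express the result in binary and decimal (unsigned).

Flip each bit (0->1, 1->0):
  101100100111010011011010
  010011011000101100100101

Answer: 010011011000101100100101 (5081893)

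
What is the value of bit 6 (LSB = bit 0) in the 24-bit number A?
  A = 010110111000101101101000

Bit 6 is the 7th from the right.
  010110111000101101101000
                   ^
That bit is 1.

Answer: 1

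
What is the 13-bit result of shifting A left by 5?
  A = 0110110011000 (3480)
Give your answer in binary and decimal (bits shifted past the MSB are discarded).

Shift left by 5: drop the top 5 bit(s), append 5 zero(s) on the right.
  0110110011000  ->  discard [01101], keep [10011000], append 00000
= 1001100000000

Answer: 1001100000000 (4864)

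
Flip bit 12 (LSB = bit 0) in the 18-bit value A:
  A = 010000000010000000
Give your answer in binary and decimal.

Mask = 1 << 12 = 000001000000000000
Bit 12 of A is 0; XOR with the mask flips it to 1.
  010000000010000000
^ 000001000000000000
--------------------
  010001000010000000

Answer: 010001000010000000 (69760)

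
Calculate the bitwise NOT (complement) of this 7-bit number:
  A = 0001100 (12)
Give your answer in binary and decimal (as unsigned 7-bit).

Flip each bit (0->1, 1->0):
  0001100
  1110011

Answer: 1110011 (115)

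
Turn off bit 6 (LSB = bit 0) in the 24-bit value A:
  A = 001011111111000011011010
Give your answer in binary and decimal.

Mask = ~(1 << 6) = 111111111111111110111111
Bit 6 of A is 1, so AND-ing with the mask clears it to 0.
  001011111111000011011010
& 111111111111111110111111
--------------------------
  001011111111000010011010

Answer: 001011111111000010011010 (3141786)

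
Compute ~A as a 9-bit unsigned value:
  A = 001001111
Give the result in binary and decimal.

Flip each bit (0->1, 1->0):
  001001111
  110110000

Answer: 110110000 (432)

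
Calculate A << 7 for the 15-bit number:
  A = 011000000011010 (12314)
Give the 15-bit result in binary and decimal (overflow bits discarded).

Shift left by 7: drop the top 7 bit(s), append 7 zero(s) on the right.
  011000000011010  ->  discard [0110000], keep [00011010], append 0000000
= 000110100000000

Answer: 000110100000000 (3328)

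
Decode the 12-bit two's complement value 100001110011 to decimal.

MSB is 1, so the value is negative. Find the magnitude:
1. Invert bits:  011110001100
2. Add 1:        011110001101  = 1933
3. Apply sign:   -1933

Answer: -1933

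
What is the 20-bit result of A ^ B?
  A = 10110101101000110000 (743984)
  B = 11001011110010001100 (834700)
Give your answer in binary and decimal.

Apply ^ to each column (1 where bits differ):
  10110101101000110000
^ 11001011110010001100
----------------------
  01111110011010111100

Answer: 01111110011010111100 (517820)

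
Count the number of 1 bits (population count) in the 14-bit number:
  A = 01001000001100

01001000001100
1-bits at positions (from bit 0 = LSB): 2, 3, 9, 12
Count = 4

Answer: 4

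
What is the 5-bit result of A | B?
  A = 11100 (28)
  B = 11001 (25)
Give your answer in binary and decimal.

Apply | to each column (1 where either bit is 1):
  11100
| 11001
-------
  11101

Answer: 11101 (29)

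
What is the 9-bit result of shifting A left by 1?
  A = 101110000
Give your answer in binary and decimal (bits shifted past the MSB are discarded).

Shift left by 1: drop the top 1 bit(s), append 1 zero(s) on the right.
  101110000  ->  discard [1], keep [01110000], append 0
= 011100000

Answer: 011100000 (224)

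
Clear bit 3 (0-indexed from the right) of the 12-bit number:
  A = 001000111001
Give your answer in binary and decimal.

Mask = ~(1 << 3) = 111111110111
Bit 3 of A is 1, so AND-ing with the mask clears it to 0.
  001000111001
& 111111110111
--------------
  001000110001

Answer: 001000110001 (561)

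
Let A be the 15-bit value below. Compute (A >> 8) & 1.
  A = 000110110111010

Bit 8 is the 9th from the right.
  000110110111010
        ^
That bit is 1.

Answer: 1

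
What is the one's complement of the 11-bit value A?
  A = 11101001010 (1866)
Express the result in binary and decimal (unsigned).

Flip each bit (0->1, 1->0):
  11101001010
  00010110101

Answer: 00010110101 (181)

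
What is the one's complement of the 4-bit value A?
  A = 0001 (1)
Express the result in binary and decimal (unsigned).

Flip each bit (0->1, 1->0):
  0001
  1110

Answer: 1110 (14)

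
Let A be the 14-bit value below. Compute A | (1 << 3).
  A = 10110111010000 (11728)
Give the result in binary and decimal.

Mask = 1 << 3 = 00000000001000
Bit 3 of A is 0, so OR-ing with the mask flips it to 1.
  10110111010000
| 00000000001000
----------------
  10110111011000

Answer: 10110111011000 (11736)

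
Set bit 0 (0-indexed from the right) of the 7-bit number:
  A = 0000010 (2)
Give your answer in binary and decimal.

Mask = 1 << 0 = 0000001
Bit 0 of A is 0, so OR-ing with the mask flips it to 1.
  0000010
| 0000001
---------
  0000011

Answer: 0000011 (3)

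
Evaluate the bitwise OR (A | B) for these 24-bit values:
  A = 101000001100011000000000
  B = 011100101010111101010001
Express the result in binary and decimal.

Apply | to each column (1 where either bit is 1):
  101000001100011000000000
| 011100101010111101010001
--------------------------
  111100101110111101010001

Answer: 111100101110111101010001 (15920977)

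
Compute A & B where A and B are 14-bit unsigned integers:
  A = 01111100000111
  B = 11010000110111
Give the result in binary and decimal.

Apply & to each column (1 only where both bits are 1):
  01111100000111
& 11010000110111
----------------
  01010000000111

Answer: 01010000000111 (5127)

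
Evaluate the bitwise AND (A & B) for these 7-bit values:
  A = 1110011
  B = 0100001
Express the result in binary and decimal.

Apply & to each column (1 only where both bits are 1):
  1110011
& 0100001
---------
  0100001

Answer: 0100001 (33)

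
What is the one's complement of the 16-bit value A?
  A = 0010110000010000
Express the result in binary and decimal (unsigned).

Flip each bit (0->1, 1->0):
  0010110000010000
  1101001111101111

Answer: 1101001111101111 (54255)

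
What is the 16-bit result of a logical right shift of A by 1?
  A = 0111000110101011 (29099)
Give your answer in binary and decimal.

Logical shift right by 1: drop the bottom 1 bit(s), prepend 1 zero(s) on the left.
  0111000110101011  ->  keep [011100011010101], discard [1], prepend 0
= 0011100011010101

Answer: 0011100011010101 (14549)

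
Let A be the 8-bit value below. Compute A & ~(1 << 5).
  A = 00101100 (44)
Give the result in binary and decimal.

Mask = ~(1 << 5) = 11011111
Bit 5 of A is 1, so AND-ing with the mask clears it to 0.
  00101100
& 11011111
----------
  00001100

Answer: 00001100 (12)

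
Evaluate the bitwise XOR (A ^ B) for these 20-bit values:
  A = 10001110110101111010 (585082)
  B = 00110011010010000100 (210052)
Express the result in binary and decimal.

Apply ^ to each column (1 where bits differ):
  10001110110101111010
^ 00110011010010000100
----------------------
  10111101100111111110

Answer: 10111101100111111110 (776702)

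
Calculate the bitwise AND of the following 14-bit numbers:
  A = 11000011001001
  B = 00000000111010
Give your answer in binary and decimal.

Apply & to each column (1 only where both bits are 1):
  11000011001001
& 00000000111010
----------------
  00000000001000

Answer: 00000000001000 (8)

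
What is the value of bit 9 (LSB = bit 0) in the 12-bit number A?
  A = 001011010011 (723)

Bit 9 is the 10th from the right.
  001011010011
    ^
That bit is 1.

Answer: 1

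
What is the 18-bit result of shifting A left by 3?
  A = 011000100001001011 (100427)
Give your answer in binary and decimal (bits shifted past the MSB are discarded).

Shift left by 3: drop the top 3 bit(s), append 3 zero(s) on the right.
  011000100001001011  ->  discard [011], keep [000100001001011], append 000
= 000100001001011000

Answer: 000100001001011000 (16984)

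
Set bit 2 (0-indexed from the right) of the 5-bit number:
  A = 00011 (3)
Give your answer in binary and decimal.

Mask = 1 << 2 = 00100
Bit 2 of A is 0, so OR-ing with the mask flips it to 1.
  00011
| 00100
-------
  00111

Answer: 00111 (7)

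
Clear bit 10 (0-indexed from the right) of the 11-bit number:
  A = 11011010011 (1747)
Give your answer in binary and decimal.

Mask = ~(1 << 10) = 01111111111
Bit 10 of A is 1, so AND-ing with the mask clears it to 0.
  11011010011
& 01111111111
-------------
  01011010011

Answer: 01011010011 (723)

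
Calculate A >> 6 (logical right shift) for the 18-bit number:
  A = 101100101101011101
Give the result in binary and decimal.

Logical shift right by 6: drop the bottom 6 bit(s), prepend 6 zero(s) on the left.
  101100101101011101  ->  keep [101100101101], discard [011101], prepend 000000
= 000000101100101101

Answer: 000000101100101101 (2861)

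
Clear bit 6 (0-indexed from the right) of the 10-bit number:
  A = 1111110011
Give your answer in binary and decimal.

Mask = ~(1 << 6) = 1110111111
Bit 6 of A is 1, so AND-ing with the mask clears it to 0.
  1111110011
& 1110111111
------------
  1110110011

Answer: 1110110011 (947)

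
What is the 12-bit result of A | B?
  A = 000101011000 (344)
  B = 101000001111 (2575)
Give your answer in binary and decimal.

Apply | to each column (1 where either bit is 1):
  000101011000
| 101000001111
--------------
  101101011111

Answer: 101101011111 (2911)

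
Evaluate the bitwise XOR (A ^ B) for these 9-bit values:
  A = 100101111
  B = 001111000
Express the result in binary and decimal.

Apply ^ to each column (1 where bits differ):
  100101111
^ 001111000
-----------
  101010111

Answer: 101010111 (343)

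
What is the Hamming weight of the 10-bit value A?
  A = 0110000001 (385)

0110000001
1-bits at positions (from bit 0 = LSB): 0, 7, 8
Count = 3

Answer: 3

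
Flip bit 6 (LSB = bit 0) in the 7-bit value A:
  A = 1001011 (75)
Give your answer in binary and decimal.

Mask = 1 << 6 = 1000000
Bit 6 of A is 1; XOR with the mask flips it to 0.
  1001011
^ 1000000
---------
  0001011

Answer: 0001011 (11)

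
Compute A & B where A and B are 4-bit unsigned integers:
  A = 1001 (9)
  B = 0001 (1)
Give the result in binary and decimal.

Apply & to each column (1 only where both bits are 1):
  1001
& 0001
------
  0001

Answer: 0001 (1)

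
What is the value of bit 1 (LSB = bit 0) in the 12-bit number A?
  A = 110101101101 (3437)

Bit 1 is the 2nd from the right.
  110101101101
            ^
That bit is 0.

Answer: 0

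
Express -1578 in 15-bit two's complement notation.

1. Binary of +1578:  000011000101010
2. Invert bits:     111100111010101
3. Add 1:           111100111010110

Answer: 111100111010110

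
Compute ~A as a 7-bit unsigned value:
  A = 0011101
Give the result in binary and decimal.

Flip each bit (0->1, 1->0):
  0011101
  1100010

Answer: 1100010 (98)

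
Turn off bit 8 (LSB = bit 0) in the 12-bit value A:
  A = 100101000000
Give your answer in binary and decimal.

Mask = ~(1 << 8) = 111011111111
Bit 8 of A is 1, so AND-ing with the mask clears it to 0.
  100101000000
& 111011111111
--------------
  100001000000

Answer: 100001000000 (2112)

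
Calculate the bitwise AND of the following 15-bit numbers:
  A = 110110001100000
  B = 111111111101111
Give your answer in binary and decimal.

Apply & to each column (1 only where both bits are 1):
  110110001100000
& 111111111101111
-----------------
  110110001100000

Answer: 110110001100000 (27744)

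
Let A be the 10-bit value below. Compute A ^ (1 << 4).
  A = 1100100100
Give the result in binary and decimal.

Mask = 1 << 4 = 0000010000
Bit 4 of A is 0; XOR with the mask flips it to 1.
  1100100100
^ 0000010000
------------
  1100110100

Answer: 1100110100 (820)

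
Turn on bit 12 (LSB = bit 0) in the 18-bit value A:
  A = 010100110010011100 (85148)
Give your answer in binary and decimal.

Mask = 1 << 12 = 000001000000000000
Bit 12 of A is 0, so OR-ing with the mask flips it to 1.
  010100110010011100
| 000001000000000000
--------------------
  010101110010011100

Answer: 010101110010011100 (89244)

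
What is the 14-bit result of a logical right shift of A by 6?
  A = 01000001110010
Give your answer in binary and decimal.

Logical shift right by 6: drop the bottom 6 bit(s), prepend 6 zero(s) on the left.
  01000001110010  ->  keep [01000001], discard [110010], prepend 000000
= 00000001000001

Answer: 00000001000001 (65)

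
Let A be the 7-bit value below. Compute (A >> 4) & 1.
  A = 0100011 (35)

Bit 4 is the 5th from the right.
  0100011
    ^
That bit is 0.

Answer: 0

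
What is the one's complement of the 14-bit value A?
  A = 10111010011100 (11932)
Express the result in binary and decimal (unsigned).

Flip each bit (0->1, 1->0):
  10111010011100
  01000101100011

Answer: 01000101100011 (4451)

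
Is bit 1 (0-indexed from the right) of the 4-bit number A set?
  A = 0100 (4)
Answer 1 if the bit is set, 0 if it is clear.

Bit 1 is the 2nd from the right.
  0100
    ^
That bit is 0.

Answer: 0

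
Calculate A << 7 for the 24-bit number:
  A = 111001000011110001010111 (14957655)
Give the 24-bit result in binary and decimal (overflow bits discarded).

Shift left by 7: drop the top 7 bit(s), append 7 zero(s) on the right.
  111001000011110001010111  ->  discard [1110010], keep [00011110001010111], append 0000000
= 000111100010101110000000

Answer: 000111100010101110000000 (1977216)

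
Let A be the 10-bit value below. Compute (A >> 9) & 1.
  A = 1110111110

Bit 9 is the 10th from the right.
  1110111110
  ^
That bit is 1.

Answer: 1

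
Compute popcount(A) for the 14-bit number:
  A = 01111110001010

01111110001010
1-bits at positions (from bit 0 = LSB): 1, 3, 7, 8, 9, 10, 11, 12
Count = 8

Answer: 8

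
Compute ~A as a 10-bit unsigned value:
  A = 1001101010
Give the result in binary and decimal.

Flip each bit (0->1, 1->0):
  1001101010
  0110010101

Answer: 0110010101 (405)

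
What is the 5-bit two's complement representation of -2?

1. Binary of +2:  00010
2. Invert bits:     11101
3. Add 1:           11110

Answer: 11110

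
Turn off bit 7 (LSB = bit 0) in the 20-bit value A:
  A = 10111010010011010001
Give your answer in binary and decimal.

Mask = ~(1 << 7) = 11111111111101111111
Bit 7 of A is 1, so AND-ing with the mask clears it to 0.
  10111010010011010001
& 11111111111101111111
----------------------
  10111010010001010001

Answer: 10111010010001010001 (762961)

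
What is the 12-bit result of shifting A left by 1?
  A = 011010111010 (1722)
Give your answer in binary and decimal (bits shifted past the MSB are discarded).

Shift left by 1: drop the top 1 bit(s), append 1 zero(s) on the right.
  011010111010  ->  discard [0], keep [11010111010], append 0
= 110101110100

Answer: 110101110100 (3444)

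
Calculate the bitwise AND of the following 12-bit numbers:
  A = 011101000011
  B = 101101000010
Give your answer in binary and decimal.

Apply & to each column (1 only where both bits are 1):
  011101000011
& 101101000010
--------------
  001101000010

Answer: 001101000010 (834)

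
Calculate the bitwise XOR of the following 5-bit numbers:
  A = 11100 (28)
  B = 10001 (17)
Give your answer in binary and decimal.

Apply ^ to each column (1 where bits differ):
  11100
^ 10001
-------
  01101

Answer: 01101 (13)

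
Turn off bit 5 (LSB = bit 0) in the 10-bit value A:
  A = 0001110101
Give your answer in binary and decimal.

Mask = ~(1 << 5) = 1111011111
Bit 5 of A is 1, so AND-ing with the mask clears it to 0.
  0001110101
& 1111011111
------------
  0001010101

Answer: 0001010101 (85)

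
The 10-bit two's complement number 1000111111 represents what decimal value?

MSB is 1, so the value is negative. Find the magnitude:
1. Invert bits:  0111000000
2. Add 1:        0111000001  = 449
3. Apply sign:   -449

Answer: -449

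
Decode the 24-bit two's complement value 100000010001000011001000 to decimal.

MSB is 1, so the value is negative. Find the magnitude:
1. Invert bits:  011111101110111100110111
2. Add 1:        011111101110111100111000  = 8318776
3. Apply sign:   -8318776

Answer: -8318776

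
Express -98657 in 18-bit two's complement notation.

1. Binary of +98657:  011000000101100001
2. Invert bits:     100111111010011110
3. Add 1:           100111111010011111

Answer: 100111111010011111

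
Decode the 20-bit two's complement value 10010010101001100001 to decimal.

MSB is 1, so the value is negative. Find the magnitude:
1. Invert bits:  01101101010110011110
2. Add 1:        01101101010110011111  = 447903
3. Apply sign:   -447903

Answer: -447903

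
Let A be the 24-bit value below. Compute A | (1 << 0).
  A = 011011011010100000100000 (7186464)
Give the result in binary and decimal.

Mask = 1 << 0 = 000000000000000000000001
Bit 0 of A is 0, so OR-ing with the mask flips it to 1.
  011011011010100000100000
| 000000000000000000000001
--------------------------
  011011011010100000100001

Answer: 011011011010100000100001 (7186465)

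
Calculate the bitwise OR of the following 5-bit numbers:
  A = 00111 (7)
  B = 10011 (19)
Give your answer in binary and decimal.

Apply | to each column (1 where either bit is 1):
  00111
| 10011
-------
  10111

Answer: 10111 (23)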